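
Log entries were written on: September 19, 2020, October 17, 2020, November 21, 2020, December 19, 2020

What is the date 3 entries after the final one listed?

All dates are Saturdays, 28, 35, 28 days apart.
Specifically, the 3rd Saturday of each month.
January 2021 — 3rd Saturday is January 16, 2021.
February 2021 — 3rd Saturday is February 20, 2021.
March 2021 — 3rd Saturday is March 20, 2021.

March 20, 2021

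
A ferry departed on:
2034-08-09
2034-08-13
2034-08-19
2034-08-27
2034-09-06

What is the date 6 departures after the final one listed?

2034-12-17

Intervals are 4, 6, 8, 10 days — an arithmetic progression with common difference 2.
Next gap: 12 days. 2034-09-06 + 12 days = 2034-09-18.
Next gap: 14 days. 2034-09-18 + 14 days = 2034-10-02.
Next gap: 16 days. 2034-10-02 + 16 days = 2034-10-18.
Next gap: 18 days. 2034-10-18 + 18 days = 2034-11-05.
Next gap: 20 days. 2034-11-05 + 20 days = 2034-11-25.
Next gap: 22 days. 2034-11-25 + 22 days = 2034-12-17.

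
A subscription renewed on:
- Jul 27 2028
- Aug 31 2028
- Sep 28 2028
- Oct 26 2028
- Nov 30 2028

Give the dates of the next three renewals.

Every date is a Thursday; gaps 35, 28, 28, 35 days.
Each is the last Thursday of its month (at least one falls on the 29th or later, ruling out '4th Thursday').
Last Thursday of December 2028: Dec 28 2028.
Last Thursday of January 2029: Jan 25 2029.
Last Thursday of February 2029: Feb 22 2029.

Dec 28 2028, Jan 25 2029, Feb 22 2029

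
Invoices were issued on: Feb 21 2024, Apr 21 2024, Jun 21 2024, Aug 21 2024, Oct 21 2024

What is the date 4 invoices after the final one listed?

Jun 21 2025

Each date is the 21st; the gaps (60, 61, 61, 61) track the month lengths.
The rule is the 21st of every 2 months.
December 2024: Dec 21 2024.
February 2025: Feb 21 2025.
April 2025: Apr 21 2025.
June 2025: Jun 21 2025.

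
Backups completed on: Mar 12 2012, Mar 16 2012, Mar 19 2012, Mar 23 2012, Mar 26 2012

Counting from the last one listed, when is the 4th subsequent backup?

Apr 9 2012

Gaps: 4, 3, 4, 3 days — not constant, but cyclic with period 2.
The events fall on every Monday and Friday.
Next Friday: Mar 30 2012.
The following Monday is Apr 2 2012.
The following Friday is Apr 6 2012.
Next Monday: Apr 9 2012.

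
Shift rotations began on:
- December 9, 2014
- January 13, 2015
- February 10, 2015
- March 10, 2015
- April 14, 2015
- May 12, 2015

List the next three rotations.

June 9, 2015; July 14, 2015; August 11, 2015

These are Tuesdays at 28- or 35-day spacing (35, 28, 28, 35, 28).
The pattern: 2nd Tuesday of the month.
2nd Tuesday of June 2015: June 9, 2015.
2nd Tuesday of July 2015: July 14, 2015.
August 2015 — 2nd Tuesday is August 11, 2015.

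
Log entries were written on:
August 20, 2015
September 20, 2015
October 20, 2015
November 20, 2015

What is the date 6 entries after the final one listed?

May 20, 2016

Each date is the 20th; the gaps (31, 30, 31) track the month lengths.
The rule is the 20th of each month.
December 2015: December 20, 2015.
January 2016: January 20, 2016.
Next: February 2016 → February 20, 2016.
March 2016: March 20, 2016.
April 2016: April 20, 2016.
May 2016: May 20, 2016.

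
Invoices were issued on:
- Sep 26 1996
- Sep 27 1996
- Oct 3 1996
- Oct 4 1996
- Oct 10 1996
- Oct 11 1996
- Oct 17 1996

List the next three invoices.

Every event lands on a Thursday or Friday (gaps cycle 1, 6, 1, 6, 1, 6).
So the schedule is: every Thursday and Friday.
Next Friday: Oct 18 1996.
The following Thursday is Oct 24 1996.
Next Friday: Oct 25 1996.

Oct 18 1996, Oct 24 1996, Oct 25 1996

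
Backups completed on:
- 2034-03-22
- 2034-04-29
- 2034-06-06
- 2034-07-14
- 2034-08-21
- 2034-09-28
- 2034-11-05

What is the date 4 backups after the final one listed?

Every event comes 38 days after the last (38, 38, 38, 38, 38, 38).
2034-11-05 + 38 days = 2034-12-13.
2034-12-13 + 38 days = 2035-01-20.
2035-01-20 + 38 days = 2035-02-27.
2035-02-27 + 38 days = 2035-04-06.

2035-04-06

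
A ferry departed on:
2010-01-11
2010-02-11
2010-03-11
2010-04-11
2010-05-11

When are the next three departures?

2010-06-11, 2010-07-11, 2010-08-11

Gaps: 31, 28, 31, 30 days — not constant. Every event is on the 11th of the month.
Pattern: the 11th of each month.
June 2010: 2010-06-11.
Next: July 2010 → 2010-07-11.
Next: August 2010 → 2010-08-11.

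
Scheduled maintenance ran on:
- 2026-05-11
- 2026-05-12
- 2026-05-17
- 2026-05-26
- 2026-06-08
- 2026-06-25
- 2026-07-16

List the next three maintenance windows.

The spacing grows by 4 each time: 1, 5, 9, 13, 17, 21 days.
Next gap: 25 days. 2026-07-16 + 25 days = 2026-08-10.
Next gap: 29 days. 2026-08-10 + 29 days = 2026-09-08.
Next gap: 33 days. 2026-09-08 + 33 days = 2026-10-11.

2026-08-10, 2026-09-08, 2026-10-11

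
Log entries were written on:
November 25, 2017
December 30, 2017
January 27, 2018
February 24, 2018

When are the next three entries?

All Saturdays; the gaps (35, 28, 28) vary with month length.
This is the last Saturday of each month.
March 2018 ends with Saturday March 31, 2018.
Last Saturday of April 2018: April 28, 2018.
May 2018 ends with Saturday May 26, 2018.

March 31, 2018; April 28, 2018; May 26, 2018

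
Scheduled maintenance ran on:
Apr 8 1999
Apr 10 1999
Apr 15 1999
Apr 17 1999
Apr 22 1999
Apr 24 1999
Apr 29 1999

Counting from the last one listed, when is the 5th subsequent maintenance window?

The gap pattern 2, 5, 2, 5, 2, 5 repeats every 2 events.
These are the Thursdays and Saturdays of each week.
Next Saturday: May 1 1999.
Next Thursday: May 6 1999.
Next Saturday: May 8 1999.
Next Thursday: May 13 1999.
The following Saturday is May 15 1999.

May 15 1999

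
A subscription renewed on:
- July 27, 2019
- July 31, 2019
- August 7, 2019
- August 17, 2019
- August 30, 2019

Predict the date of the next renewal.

The spacing grows by 3 each time: 4, 7, 10, 13 days.
Next gap: 16 days. August 30, 2019 + 16 days = September 15, 2019.

September 15, 2019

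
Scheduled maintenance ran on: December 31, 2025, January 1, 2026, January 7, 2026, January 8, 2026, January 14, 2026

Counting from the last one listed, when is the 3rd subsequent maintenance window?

The gap pattern 1, 6, 1, 6 repeats every 2 events.
These are the Wednesdays and Thursdays of each week.
The following Thursday is January 15, 2026.
Next Wednesday: January 21, 2026.
Next Thursday: January 22, 2026.

January 22, 2026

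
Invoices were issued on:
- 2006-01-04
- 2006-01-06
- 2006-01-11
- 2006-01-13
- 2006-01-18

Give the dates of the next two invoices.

2006-01-20, 2006-01-25

Every event lands on a Wednesday or Friday (gaps cycle 2, 5, 2, 5).
So the schedule is: every Wednesday and Friday.
The following Friday is 2006-01-20.
Next Wednesday: 2006-01-25.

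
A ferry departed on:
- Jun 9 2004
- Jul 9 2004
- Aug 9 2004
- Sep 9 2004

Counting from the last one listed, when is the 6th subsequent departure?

Mar 9 2005

Each date is the 9th; the gaps (30, 31, 31) track the month lengths.
The rule is the 9th of each month.
Next: October 2004 → Oct 9 2004.
November 2004: Nov 9 2004.
Next: December 2004 → Dec 9 2004.
January 2005: Jan 9 2005.
Next: February 2005 → Feb 9 2005.
March 2005: Mar 9 2005.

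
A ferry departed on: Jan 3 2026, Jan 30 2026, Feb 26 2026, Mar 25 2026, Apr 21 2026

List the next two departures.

May 18 2026, Jun 14 2026

Every event comes 27 days after the last (27, 27, 27, 27).
Apr 21 2026 + 27 days = May 18 2026.
May 18 2026 + 27 days = Jun 14 2026.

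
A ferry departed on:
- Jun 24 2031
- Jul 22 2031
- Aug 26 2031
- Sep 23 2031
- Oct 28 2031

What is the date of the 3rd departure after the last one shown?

Jan 27 2032

All dates are Tuesdays, 28, 35, 28, 35 days apart.
Specifically, the 4th Tuesday of each month.
November 2031 — 4th Tuesday is Nov 25 2031.
4th Tuesday of December 2031: Dec 23 2031.
January 2032 — 4th Tuesday is Jan 27 2032.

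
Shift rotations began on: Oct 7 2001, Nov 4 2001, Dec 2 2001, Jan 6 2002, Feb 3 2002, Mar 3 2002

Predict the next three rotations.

All dates are Sundays, 28, 28, 35, 28, 28 days apart.
Specifically, the 1st Sunday of each month.
1st Sunday of April 2002: Apr 7 2002.
May 2002 — 1st Sunday is May 5 2002.
June 2002 — 1st Sunday is Jun 2 2002.

Apr 7 2002, May 5 2002, Jun 2 2002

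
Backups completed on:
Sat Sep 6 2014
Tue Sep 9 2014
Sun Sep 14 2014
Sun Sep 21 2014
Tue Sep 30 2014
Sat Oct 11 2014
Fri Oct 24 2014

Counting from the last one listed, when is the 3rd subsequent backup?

Sun Dec 14 2014

Intervals are 3, 5, 7, 9, 11, 13 days — an arithmetic progression with common difference 2.
Next gap: 15 days. Fri Oct 24 2014 + 15 days = Sat Nov 8 2014.
Next gap: 17 days. Sat Nov 8 2014 + 17 days = Tue Nov 25 2014.
Next gap: 19 days. Tue Nov 25 2014 + 19 days = Sun Dec 14 2014.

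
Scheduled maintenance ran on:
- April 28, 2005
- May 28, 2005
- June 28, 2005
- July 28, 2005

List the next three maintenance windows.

The day-of-month is always 28 (30, 31, 30 days between events).
So this recurs on the 28th of each month.
August 2005: August 28, 2005.
Next: September 2005 → September 28, 2005.
October 2005: October 28, 2005.

August 28, 2005; September 28, 2005; October 28, 2005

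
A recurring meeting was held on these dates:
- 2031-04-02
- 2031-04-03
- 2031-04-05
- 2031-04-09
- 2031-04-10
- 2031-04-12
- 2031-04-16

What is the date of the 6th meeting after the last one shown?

2031-04-30

Gaps: 1, 2, 4, 1, 2, 4 days — not constant, but cyclic with period 3.
The events fall on every Wednesday, Thursday and Saturday.
Next Thursday: 2031-04-17.
Next Saturday: 2031-04-19.
Next Wednesday: 2031-04-23.
The following Thursday is 2031-04-24.
The following Saturday is 2031-04-26.
The following Wednesday is 2031-04-30.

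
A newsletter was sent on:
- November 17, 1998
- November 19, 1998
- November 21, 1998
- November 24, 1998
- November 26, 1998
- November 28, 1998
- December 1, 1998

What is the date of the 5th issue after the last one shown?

Every event lands on a Tuesday or Thursday or Saturday (gaps cycle 2, 2, 3, 2, 2, 3).
So the schedule is: every Tuesday, Thursday and Saturday.
Next Thursday: December 3, 1998.
The following Saturday is December 5, 1998.
The following Tuesday is December 8, 1998.
Next Thursday: December 10, 1998.
The following Saturday is December 12, 1998.

December 12, 1998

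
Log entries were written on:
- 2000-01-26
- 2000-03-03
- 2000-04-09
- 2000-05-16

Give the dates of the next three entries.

2000-06-22, 2000-07-29, 2000-09-04

Gaps between consecutive events: 37, 37, 37 days — a constant 37-day interval.
2000-05-16 + 37 days = 2000-06-22.
2000-06-22 + 37 days = 2000-07-29.
2000-07-29 + 37 days = 2000-09-04.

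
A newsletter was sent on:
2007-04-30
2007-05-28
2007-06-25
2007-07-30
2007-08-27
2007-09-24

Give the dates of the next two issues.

These are Mondays with 28, 28, 35, 28, 28-day gaps.
Each is the final Monday of its month — 2007-04-30 is past the 28th, so '4th Monday' doesn't fit.
Last Monday of October 2007: 2007-10-29.
November 2007 ends with Monday 2007-11-26.

2007-10-29, 2007-11-26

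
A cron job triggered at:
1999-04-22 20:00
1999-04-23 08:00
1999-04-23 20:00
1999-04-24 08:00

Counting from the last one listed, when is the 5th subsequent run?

1999-04-26 20:00

Gaps: 12, 12, 12 hours — each event is 12 hours after the previous one.
1999-04-24 08:00 + 12 h = 1999-04-24 20:00.
1999-04-24 20:00 + 12 h = 1999-04-25 08:00.
1999-04-25 08:00 + 12 h = 1999-04-25 20:00.
1999-04-25 20:00 + 12 h = 1999-04-26 08:00.
1999-04-26 08:00 + 12 h = 1999-04-26 20:00.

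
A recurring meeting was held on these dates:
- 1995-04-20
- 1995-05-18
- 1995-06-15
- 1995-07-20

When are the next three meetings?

1995-08-17, 1995-09-21, 1995-10-19

Gaps: 28, 28, 35 days — a mix of 28 and 35. Every date is a Thursday.
Each is the 3rd Thursday of its month.
August 1995 — 3rd Thursday is 1995-08-17.
3rd Thursday of September 1995: 1995-09-21.
October 1995 — 3rd Thursday is 1995-10-19.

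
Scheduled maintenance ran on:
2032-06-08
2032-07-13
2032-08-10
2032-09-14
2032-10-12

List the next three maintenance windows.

All dates are Tuesdays, 35, 28, 35, 28 days apart.
Specifically, the 2nd Tuesday of each month.
November 2032 — 2nd Tuesday is 2032-11-09.
2nd Tuesday of December 2032: 2032-12-14.
January 2033 — 2nd Tuesday is 2033-01-11.

2032-11-09, 2032-12-14, 2033-01-11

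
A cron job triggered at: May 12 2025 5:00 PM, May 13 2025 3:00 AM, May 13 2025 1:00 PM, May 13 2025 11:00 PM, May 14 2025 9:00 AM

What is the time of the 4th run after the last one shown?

May 16 2025 1:00 AM

Spacing: 10, 10, 10, 10 h — constant 10 h.
May 14 2025 9:00 AM + 10 h = May 14 2025 7:00 PM.
May 14 2025 7:00 PM + 10 h = May 15 2025 5:00 AM.
May 15 2025 5:00 AM + 10 h = May 15 2025 3:00 PM.
May 15 2025 3:00 PM + 10 h = May 16 2025 1:00 AM.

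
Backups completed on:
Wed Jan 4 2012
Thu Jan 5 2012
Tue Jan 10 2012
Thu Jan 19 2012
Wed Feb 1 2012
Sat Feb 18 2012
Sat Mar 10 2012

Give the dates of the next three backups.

Wed Apr 4 2012, Thu May 3 2012, Tue Jun 5 2012

Gaps: 1, 5, 9, 13, 17, 21 days — each gap is 4 larger than the previous one.
Next gap: 25 days. Sat Mar 10 2012 + 25 days = Wed Apr 4 2012.
Next gap: 29 days. Wed Apr 4 2012 + 29 days = Thu May 3 2012.
Next gap: 33 days. Thu May 3 2012 + 33 days = Tue Jun 5 2012.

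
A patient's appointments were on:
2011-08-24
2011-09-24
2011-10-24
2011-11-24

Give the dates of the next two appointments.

2011-12-24, 2012-01-24

Gaps: 31, 30, 31 days — not constant. Every event is on the 24th of the month.
Pattern: the 24th of each month.
December 2011: 2011-12-24.
Next: January 2012 → 2012-01-24.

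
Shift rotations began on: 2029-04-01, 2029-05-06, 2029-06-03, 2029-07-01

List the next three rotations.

2029-08-05, 2029-09-02, 2029-10-07

All dates are Sundays, 35, 28, 28 days apart.
Specifically, the 1st Sunday of each month.
1st Sunday of August 2029: 2029-08-05.
1st Sunday of September 2029: 2029-09-02.
October 2029 — 1st Sunday is 2029-10-07.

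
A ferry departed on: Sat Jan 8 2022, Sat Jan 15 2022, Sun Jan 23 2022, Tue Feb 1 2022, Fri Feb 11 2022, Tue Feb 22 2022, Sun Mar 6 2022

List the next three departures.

Intervals are 7, 8, 9, 10, 11, 12 days — an arithmetic progression with common difference 1.
Next gap: 13 days. Sun Mar 6 2022 + 13 days = Sat Mar 19 2022.
Next gap: 14 days. Sat Mar 19 2022 + 14 days = Sat Apr 2 2022.
Next gap: 15 days. Sat Apr 2 2022 + 15 days = Sun Apr 17 2022.

Sat Mar 19 2022, Sat Apr 2 2022, Sun Apr 17 2022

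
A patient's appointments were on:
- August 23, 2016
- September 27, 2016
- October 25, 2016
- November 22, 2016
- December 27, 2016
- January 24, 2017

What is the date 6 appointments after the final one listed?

These are Tuesdays at 28- or 35-day spacing (35, 28, 28, 35, 28).
The pattern: 4th Tuesday of the month.
4th Tuesday of February 2017: February 28, 2017.
March 2017 — 4th Tuesday is March 28, 2017.
April 2017 — 4th Tuesday is April 25, 2017.
May 2017 — 4th Tuesday is May 23, 2017.
June 2017 — 4th Tuesday is June 27, 2017.
July 2017 — 4th Tuesday is July 25, 2017.

July 25, 2017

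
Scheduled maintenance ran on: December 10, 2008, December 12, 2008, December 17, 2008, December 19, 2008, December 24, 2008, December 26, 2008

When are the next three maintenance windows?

December 31, 2008; January 2, 2009; January 7, 2009

Gaps: 2, 5, 2, 5, 2 days — not constant, but cyclic with period 2.
The events fall on every Wednesday and Friday.
Next Wednesday: December 31, 2008.
The following Friday is January 2, 2009.
Next Wednesday: January 7, 2009.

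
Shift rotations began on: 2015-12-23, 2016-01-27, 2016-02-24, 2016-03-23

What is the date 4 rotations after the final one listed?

All dates are Wednesdays, 35, 28, 28 days apart.
Specifically, the 4th Wednesday of each month.
April 2016 — 4th Wednesday is 2016-04-27.
4th Wednesday of May 2016: 2016-05-25.
June 2016 — 4th Wednesday is 2016-06-22.
July 2016 — 4th Wednesday is 2016-07-27.

2016-07-27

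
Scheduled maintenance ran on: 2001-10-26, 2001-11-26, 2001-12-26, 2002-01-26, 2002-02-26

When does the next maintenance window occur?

Gaps: 31, 30, 31, 31 days — not constant. Every event is on the 26th of the month.
Pattern: the 26th of each month.
March 2002: 2002-03-26.

2002-03-26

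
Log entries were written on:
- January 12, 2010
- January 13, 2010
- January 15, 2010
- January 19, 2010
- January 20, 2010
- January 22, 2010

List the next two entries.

Every event lands on a Tuesday or Wednesday or Friday (gaps cycle 1, 2, 4, 1, 2).
So the schedule is: every Tuesday, Wednesday and Friday.
The following Tuesday is January 26, 2010.
The following Wednesday is January 27, 2010.

January 26, 2010; January 27, 2010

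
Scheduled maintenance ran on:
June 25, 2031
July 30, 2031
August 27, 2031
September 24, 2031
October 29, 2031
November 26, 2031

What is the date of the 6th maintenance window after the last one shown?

These are Wednesdays with 35, 28, 28, 35, 28-day gaps.
Each is the final Wednesday of its month — July 30, 2031 is past the 28th, so '4th Wednesday' doesn't fit.
December 2031 ends with Wednesday December 31, 2031.
Last Wednesday of January 2032: January 28, 2032.
February 2032 ends with Wednesday February 25, 2032.
March 2032 ends with Wednesday March 31, 2032.
April 2032 ends with Wednesday April 28, 2032.
May 2032 ends with Wednesday May 26, 2032.

May 26, 2032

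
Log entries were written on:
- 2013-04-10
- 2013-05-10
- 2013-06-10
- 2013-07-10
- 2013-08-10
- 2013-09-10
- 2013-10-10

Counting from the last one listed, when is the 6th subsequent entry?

The day-of-month is always 10 (30, 31, 30, 31, 31, 30 days between events).
So this recurs on the 10th of each month.
November 2013: 2013-11-10.
Next: December 2013 → 2013-12-10.
Next: January 2014 → 2014-01-10.
Next: February 2014 → 2014-02-10.
March 2014: 2014-03-10.
April 2014: 2014-04-10.

2014-04-10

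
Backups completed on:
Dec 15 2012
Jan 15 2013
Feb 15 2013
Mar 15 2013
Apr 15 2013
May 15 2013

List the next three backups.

Jun 15 2013, Jul 15 2013, Aug 15 2013

Gaps: 31, 31, 28, 31, 30 days — not constant. Every event is on the 15th of the month.
Pattern: the 15th of each month.
June 2013: Jun 15 2013.
Next: July 2013 → Jul 15 2013.
Next: August 2013 → Aug 15 2013.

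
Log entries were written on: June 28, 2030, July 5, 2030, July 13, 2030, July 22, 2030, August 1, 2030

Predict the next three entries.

August 12, 2030; August 24, 2030; September 6, 2030

Gaps: 7, 8, 9, 10 days — each gap is 1 larger than the previous one.
Next gap: 11 days. August 1, 2030 + 11 days = August 12, 2030.
Next gap: 12 days. August 12, 2030 + 12 days = August 24, 2030.
Next gap: 13 days. August 24, 2030 + 13 days = September 6, 2030.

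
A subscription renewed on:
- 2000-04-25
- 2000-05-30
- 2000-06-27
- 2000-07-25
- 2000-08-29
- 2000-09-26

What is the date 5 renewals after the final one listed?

These are Tuesdays with 35, 28, 28, 35, 28-day gaps.
Each is the final Tuesday of its month — 2000-05-30 is past the 28th, so '4th Tuesday' doesn't fit.
October 2000 ends with Tuesday 2000-10-31.
November 2000 ends with Tuesday 2000-11-28.
Last Tuesday of December 2000: 2000-12-26.
January 2001 ends with Tuesday 2001-01-30.
February 2001 ends with Tuesday 2001-02-27.

2001-02-27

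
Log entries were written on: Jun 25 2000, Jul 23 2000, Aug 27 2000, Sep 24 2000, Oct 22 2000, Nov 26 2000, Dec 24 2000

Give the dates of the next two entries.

Jan 28 2001, Feb 25 2001

Gaps: 28, 35, 28, 28, 35, 28 days — a mix of 28 and 35. Every date is a Sunday.
Each is the 4th Sunday of its month.
4th Sunday of January 2001: Jan 28 2001.
February 2001 — 4th Sunday is Feb 25 2001.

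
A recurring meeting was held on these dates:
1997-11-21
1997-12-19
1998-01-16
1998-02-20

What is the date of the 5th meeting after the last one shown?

1998-07-17

All dates are Fridays, 28, 28, 35 days apart.
Specifically, the 3rd Friday of each month.
3rd Friday of March 1998: 1998-03-20.
3rd Friday of April 1998: 1998-04-17.
3rd Friday of May 1998: 1998-05-15.
3rd Friday of June 1998: 1998-06-19.
3rd Friday of July 1998: 1998-07-17.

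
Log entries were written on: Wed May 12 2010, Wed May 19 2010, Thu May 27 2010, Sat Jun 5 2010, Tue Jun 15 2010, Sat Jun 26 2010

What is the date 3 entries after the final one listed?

Intervals are 7, 8, 9, 10, 11 days — an arithmetic progression with common difference 1.
Next gap: 12 days. Sat Jun 26 2010 + 12 days = Thu Jul 8 2010.
Next gap: 13 days. Thu Jul 8 2010 + 13 days = Wed Jul 21 2010.
Next gap: 14 days. Wed Jul 21 2010 + 14 days = Wed Aug 4 2010.

Wed Aug 4 2010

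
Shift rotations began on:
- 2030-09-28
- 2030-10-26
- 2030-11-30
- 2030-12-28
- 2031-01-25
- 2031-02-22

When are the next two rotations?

These are Saturdays with 28, 35, 28, 28, 28-day gaps.
Each is the final Saturday of its month — 2030-11-30 is past the 28th, so '4th Saturday' doesn't fit.
Last Saturday of March 2031: 2031-03-29.
Last Saturday of April 2031: 2031-04-26.

2031-03-29, 2031-04-26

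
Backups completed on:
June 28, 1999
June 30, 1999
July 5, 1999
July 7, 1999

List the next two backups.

July 12, 1999; July 14, 1999

Every event lands on a Monday or Wednesday (gaps cycle 2, 5, 2).
So the schedule is: every Monday and Wednesday.
The following Monday is July 12, 1999.
The following Wednesday is July 14, 1999.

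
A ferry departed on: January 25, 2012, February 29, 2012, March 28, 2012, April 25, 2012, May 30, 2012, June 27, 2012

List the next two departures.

July 25, 2012; August 29, 2012

Every date is a Wednesday; gaps 35, 28, 28, 35, 28 days.
Each is the last Wednesday of its month (at least one falls on the 29th or later, ruling out '4th Wednesday').
July 2012 ends with Wednesday July 25, 2012.
Last Wednesday of August 2012: August 29, 2012.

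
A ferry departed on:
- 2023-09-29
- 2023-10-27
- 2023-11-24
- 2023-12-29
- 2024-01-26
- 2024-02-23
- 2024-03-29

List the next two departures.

Every date is a Friday; gaps 28, 28, 35, 28, 28, 35 days.
Each is the last Friday of its month (at least one falls on the 29th or later, ruling out '4th Friday').
April 2024 ends with Friday 2024-04-26.
Last Friday of May 2024: 2024-05-31.

2024-04-26, 2024-05-31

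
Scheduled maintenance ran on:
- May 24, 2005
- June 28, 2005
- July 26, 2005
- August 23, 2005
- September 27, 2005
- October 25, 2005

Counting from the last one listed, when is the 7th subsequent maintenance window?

May 23, 2006

Gaps: 35, 28, 28, 35, 28 days — a mix of 28 and 35. Every date is a Tuesday.
Each is the 4th Tuesday of its month.
4th Tuesday of November 2005: November 22, 2005.
December 2005 — 4th Tuesday is December 27, 2005.
4th Tuesday of January 2006: January 24, 2006.
4th Tuesday of February 2006: February 28, 2006.
March 2006 — 4th Tuesday is March 28, 2006.
4th Tuesday of April 2006: April 25, 2006.
May 2006 — 4th Tuesday is May 23, 2006.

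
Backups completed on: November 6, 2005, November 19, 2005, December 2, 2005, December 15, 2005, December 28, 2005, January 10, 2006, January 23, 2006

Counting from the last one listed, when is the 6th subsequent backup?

Every event comes 13 days after the last (13, 13, 13, 13, 13, 13).
January 23, 2006 + 13 days = February 5, 2006.
February 5, 2006 + 13 days = February 18, 2006.
February 18, 2006 + 13 days = March 3, 2006.
March 3, 2006 + 13 days = March 16, 2006.
March 16, 2006 + 13 days = March 29, 2006.
March 29, 2006 + 13 days = April 11, 2006.

April 11, 2006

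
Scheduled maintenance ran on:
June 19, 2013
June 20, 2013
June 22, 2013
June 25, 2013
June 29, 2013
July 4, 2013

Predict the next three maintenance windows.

The spacing grows by 1 each time: 1, 2, 3, 4, 5 days.
Next gap: 6 days. July 4, 2013 + 6 days = July 10, 2013.
Next gap: 7 days. July 10, 2013 + 7 days = July 17, 2013.
Next gap: 8 days. July 17, 2013 + 8 days = July 25, 2013.

July 10, 2013; July 17, 2013; July 25, 2013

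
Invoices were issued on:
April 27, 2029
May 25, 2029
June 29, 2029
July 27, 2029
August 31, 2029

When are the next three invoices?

These are Fridays with 28, 35, 28, 35-day gaps.
Each is the final Friday of its month — June 29, 2029 is past the 28th, so '4th Friday' doesn't fit.
September 2029 ends with Friday September 28, 2029.
October 2029 ends with Friday October 26, 2029.
Last Friday of November 2029: November 30, 2029.

September 28, 2029; October 26, 2029; November 30, 2029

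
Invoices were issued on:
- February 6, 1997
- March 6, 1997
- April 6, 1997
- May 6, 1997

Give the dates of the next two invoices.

June 6, 1997; July 6, 1997

Gaps: 28, 31, 30 days — not constant. Every event is on the 6th of the month.
Pattern: the 6th of each month.
June 1997: June 6, 1997.
Next: July 1997 → July 6, 1997.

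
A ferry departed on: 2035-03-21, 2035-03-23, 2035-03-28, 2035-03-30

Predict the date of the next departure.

The gap pattern 2, 5, 2 repeats every 2 events.
These are the Wednesdays and Fridays of each week.
The following Wednesday is 2035-04-04.

2035-04-04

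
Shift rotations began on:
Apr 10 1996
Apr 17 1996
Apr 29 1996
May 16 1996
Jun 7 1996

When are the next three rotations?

The spacing grows by 5 each time: 7, 12, 17, 22 days.
Next gap: 27 days. Jun 7 1996 + 27 days = Jul 4 1996.
Next gap: 32 days. Jul 4 1996 + 32 days = Aug 5 1996.
Next gap: 37 days. Aug 5 1996 + 37 days = Sep 11 1996.

Jul 4 1996, Aug 5 1996, Sep 11 1996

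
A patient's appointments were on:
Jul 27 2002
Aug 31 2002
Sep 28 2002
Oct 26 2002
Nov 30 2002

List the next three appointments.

Every date is a Saturday; gaps 35, 28, 28, 35 days.
Each is the last Saturday of its month (at least one falls on the 29th or later, ruling out '4th Saturday').
December 2002 ends with Saturday Dec 28 2002.
Last Saturday of January 2003: Jan 25 2003.
February 2003 ends with Saturday Feb 22 2003.

Dec 28 2002, Jan 25 2003, Feb 22 2003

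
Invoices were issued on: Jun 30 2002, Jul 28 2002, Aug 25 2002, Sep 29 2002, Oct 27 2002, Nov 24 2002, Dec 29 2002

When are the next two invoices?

Jan 26 2003, Feb 23 2003

Every date is a Sunday; gaps 28, 28, 35, 28, 28, 35 days.
Each is the last Sunday of its month (at least one falls on the 29th or later, ruling out '4th Sunday').
Last Sunday of January 2003: Jan 26 2003.
Last Sunday of February 2003: Feb 23 2003.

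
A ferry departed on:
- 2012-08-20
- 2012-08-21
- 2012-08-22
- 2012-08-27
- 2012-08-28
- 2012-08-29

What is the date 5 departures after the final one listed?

Every event lands on a Monday or Tuesday or Wednesday (gaps cycle 1, 1, 5, 1, 1).
So the schedule is: every Monday, Tuesday and Wednesday.
Next Monday: 2012-09-03.
The following Tuesday is 2012-09-04.
Next Wednesday: 2012-09-05.
Next Monday: 2012-09-10.
Next Tuesday: 2012-09-11.

2012-09-11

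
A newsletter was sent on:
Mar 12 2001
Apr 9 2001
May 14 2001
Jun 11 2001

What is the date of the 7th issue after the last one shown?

All dates are Mondays, 28, 35, 28 days apart.
Specifically, the 2nd Monday of each month.
July 2001 — 2nd Monday is Jul 9 2001.
August 2001 — 2nd Monday is Aug 13 2001.
September 2001 — 2nd Monday is Sep 10 2001.
October 2001 — 2nd Monday is Oct 8 2001.
2nd Monday of November 2001: Nov 12 2001.
2nd Monday of December 2001: Dec 10 2001.
January 2002 — 2nd Monday is Jan 14 2002.

Jan 14 2002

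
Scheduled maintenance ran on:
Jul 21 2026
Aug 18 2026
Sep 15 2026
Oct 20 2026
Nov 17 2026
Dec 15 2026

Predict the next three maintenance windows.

These are Tuesdays at 28- or 35-day spacing (28, 28, 35, 28, 28).
The pattern: 3rd Tuesday of the month.
3rd Tuesday of January 2027: Jan 19 2027.
3rd Tuesday of February 2027: Feb 16 2027.
March 2027 — 3rd Tuesday is Mar 16 2027.

Jan 19 2027, Feb 16 2027, Mar 16 2027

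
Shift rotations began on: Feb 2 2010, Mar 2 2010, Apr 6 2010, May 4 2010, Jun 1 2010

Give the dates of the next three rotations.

Jul 6 2010, Aug 3 2010, Sep 7 2010

All dates are Tuesdays, 28, 35, 28, 28 days apart.
Specifically, the 1st Tuesday of each month.
1st Tuesday of July 2010: Jul 6 2010.
August 2010 — 1st Tuesday is Aug 3 2010.
1st Tuesday of September 2010: Sep 7 2010.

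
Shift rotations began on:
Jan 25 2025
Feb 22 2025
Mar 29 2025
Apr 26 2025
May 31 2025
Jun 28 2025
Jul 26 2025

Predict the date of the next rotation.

These are Saturdays with 28, 35, 28, 35, 28, 28-day gaps.
Each is the final Saturday of its month — Mar 29 2025 is past the 28th, so '4th Saturday' doesn't fit.
Last Saturday of August 2025: Aug 30 2025.

Aug 30 2025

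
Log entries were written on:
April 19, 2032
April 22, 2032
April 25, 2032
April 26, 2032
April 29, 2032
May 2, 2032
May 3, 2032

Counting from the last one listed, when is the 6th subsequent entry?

May 17, 2032

Every event lands on a Monday or Thursday or Sunday (gaps cycle 3, 3, 1, 3, 3, 1).
So the schedule is: every Monday, Thursday and Sunday.
The following Thursday is May 6, 2032.
The following Sunday is May 9, 2032.
The following Monday is May 10, 2032.
Next Thursday: May 13, 2032.
The following Sunday is May 16, 2032.
The following Monday is May 17, 2032.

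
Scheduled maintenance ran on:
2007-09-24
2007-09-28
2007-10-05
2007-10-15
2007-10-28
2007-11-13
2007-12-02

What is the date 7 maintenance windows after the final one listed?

Intervals are 4, 7, 10, 13, 16, 19 days — an arithmetic progression with common difference 3.
Next gap: 22 days. 2007-12-02 + 22 days = 2007-12-24.
Next gap: 25 days. 2007-12-24 + 25 days = 2008-01-18.
Next gap: 28 days. 2008-01-18 + 28 days = 2008-02-15.
Next gap: 31 days. 2008-02-15 + 31 days = 2008-03-17.
Next gap: 34 days. 2008-03-17 + 34 days = 2008-04-20.
Next gap: 37 days. 2008-04-20 + 37 days = 2008-05-27.
Next gap: 40 days. 2008-05-27 + 40 days = 2008-07-06.

2008-07-06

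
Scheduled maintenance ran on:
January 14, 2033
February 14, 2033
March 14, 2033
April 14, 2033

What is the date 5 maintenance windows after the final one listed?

The day-of-month is always 14 (31, 28, 31 days between events).
So this recurs on the 14th of each month.
May 2033: May 14, 2033.
June 2033: June 14, 2033.
Next: July 2033 → July 14, 2033.
Next: August 2033 → August 14, 2033.
Next: September 2033 → September 14, 2033.

September 14, 2033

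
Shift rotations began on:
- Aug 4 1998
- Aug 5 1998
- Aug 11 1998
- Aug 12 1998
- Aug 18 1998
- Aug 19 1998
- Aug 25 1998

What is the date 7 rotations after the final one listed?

Sep 16 1998

Every event lands on a Tuesday or Wednesday (gaps cycle 1, 6, 1, 6, 1, 6).
So the schedule is: every Tuesday and Wednesday.
The following Wednesday is Aug 26 1998.
Next Tuesday: Sep 1 1998.
The following Wednesday is Sep 2 1998.
Next Tuesday: Sep 8 1998.
The following Wednesday is Sep 9 1998.
The following Tuesday is Sep 15 1998.
The following Wednesday is Sep 16 1998.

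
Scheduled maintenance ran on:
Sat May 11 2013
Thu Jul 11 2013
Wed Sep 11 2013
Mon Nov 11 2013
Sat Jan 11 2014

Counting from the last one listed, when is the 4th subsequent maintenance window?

Thu Sep 11 2014

Each date is the 11th; the gaps (61, 62, 61, 61) track the month lengths.
The rule is the 11th of every 2 months.
Next: March 2014 → Tue Mar 11 2014.
May 2014: Sun May 11 2014.
Next: July 2014 → Fri Jul 11 2014.
Next: September 2014 → Thu Sep 11 2014.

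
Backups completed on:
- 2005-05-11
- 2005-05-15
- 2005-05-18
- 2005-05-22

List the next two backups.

2005-05-25, 2005-05-29

Every event lands on a Wednesday or Sunday (gaps cycle 4, 3, 4).
So the schedule is: every Wednesday and Sunday.
Next Wednesday: 2005-05-25.
Next Sunday: 2005-05-29.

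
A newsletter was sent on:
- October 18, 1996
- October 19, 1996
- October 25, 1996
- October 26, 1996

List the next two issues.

November 1, 1996; November 2, 1996

Gaps: 1, 6, 1 days — not constant, but cyclic with period 2.
The events fall on every Friday and Saturday.
Next Friday: November 1, 1996.
Next Saturday: November 2, 1996.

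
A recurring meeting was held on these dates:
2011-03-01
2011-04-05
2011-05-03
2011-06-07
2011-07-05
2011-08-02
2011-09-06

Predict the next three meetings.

All dates are Tuesdays, 35, 28, 35, 28, 28, 35 days apart.
Specifically, the 1st Tuesday of each month.
October 2011 — 1st Tuesday is 2011-10-04.
1st Tuesday of November 2011: 2011-11-01.
1st Tuesday of December 2011: 2011-12-06.

2011-10-04, 2011-11-01, 2011-12-06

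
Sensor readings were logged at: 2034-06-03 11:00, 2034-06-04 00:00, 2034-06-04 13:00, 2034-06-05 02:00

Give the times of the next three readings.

The interval is a steady 13 hours (13, 13, 13).
2034-06-05 02:00 + 13 h = 2034-06-05 15:00.
2034-06-05 15:00 + 13 h = 2034-06-06 04:00.
2034-06-06 04:00 + 13 h = 2034-06-06 17:00.

2034-06-05 15:00, 2034-06-06 04:00, 2034-06-06 17:00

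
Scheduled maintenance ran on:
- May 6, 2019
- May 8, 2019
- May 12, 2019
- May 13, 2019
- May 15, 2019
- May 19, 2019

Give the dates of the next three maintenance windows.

May 20, 2019; May 22, 2019; May 26, 2019

The gap pattern 2, 4, 1, 2, 4 repeats every 3 events.
These are the Mondays, Wednesdays and Sundays of each week.
Next Monday: May 20, 2019.
The following Wednesday is May 22, 2019.
Next Sunday: May 26, 2019.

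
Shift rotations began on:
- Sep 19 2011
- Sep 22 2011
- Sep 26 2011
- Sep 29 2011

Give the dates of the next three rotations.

Oct 3 2011, Oct 6 2011, Oct 10 2011

Gaps: 3, 4, 3 days — not constant, but cyclic with period 2.
The events fall on every Monday and Thursday.
Next Monday: Oct 3 2011.
The following Thursday is Oct 6 2011.
Next Monday: Oct 10 2011.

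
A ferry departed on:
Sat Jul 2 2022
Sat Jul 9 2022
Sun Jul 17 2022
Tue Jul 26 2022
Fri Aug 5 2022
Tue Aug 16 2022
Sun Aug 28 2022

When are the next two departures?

Gaps: 7, 8, 9, 10, 11, 12 days — each gap is 1 larger than the previous one.
Next gap: 13 days. Sun Aug 28 2022 + 13 days = Sat Sep 10 2022.
Next gap: 14 days. Sat Sep 10 2022 + 14 days = Sat Sep 24 2022.

Sat Sep 10 2022, Sat Sep 24 2022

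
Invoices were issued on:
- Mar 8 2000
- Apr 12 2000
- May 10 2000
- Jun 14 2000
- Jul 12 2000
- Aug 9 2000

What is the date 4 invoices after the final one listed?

Gaps: 35, 28, 35, 28, 28 days — a mix of 28 and 35. Every date is a Wednesday.
Each is the 2nd Wednesday of its month.
2nd Wednesday of September 2000: Sep 13 2000.
2nd Wednesday of October 2000: Oct 11 2000.
2nd Wednesday of November 2000: Nov 8 2000.
2nd Wednesday of December 2000: Dec 13 2000.

Dec 13 2000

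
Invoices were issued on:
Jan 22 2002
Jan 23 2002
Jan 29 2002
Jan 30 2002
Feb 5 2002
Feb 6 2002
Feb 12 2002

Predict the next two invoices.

Every event lands on a Tuesday or Wednesday (gaps cycle 1, 6, 1, 6, 1, 6).
So the schedule is: every Tuesday and Wednesday.
The following Wednesday is Feb 13 2002.
Next Tuesday: Feb 19 2002.

Feb 13 2002, Feb 19 2002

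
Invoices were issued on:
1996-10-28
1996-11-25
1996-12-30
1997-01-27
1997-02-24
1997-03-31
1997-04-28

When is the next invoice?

Every date is a Monday; gaps 28, 35, 28, 28, 35, 28 days.
Each is the last Monday of its month (at least one falls on the 29th or later, ruling out '4th Monday').
Last Monday of May 1997: 1997-05-26.

1997-05-26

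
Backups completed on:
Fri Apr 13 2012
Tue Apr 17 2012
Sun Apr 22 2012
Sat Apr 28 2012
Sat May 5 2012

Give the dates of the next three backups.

Gaps: 4, 5, 6, 7 days — each gap is 1 larger than the previous one.
Next gap: 8 days. Sat May 5 2012 + 8 days = Sun May 13 2012.
Next gap: 9 days. Sun May 13 2012 + 9 days = Tue May 22 2012.
Next gap: 10 days. Tue May 22 2012 + 10 days = Fri Jun 1 2012.

Sun May 13 2012, Tue May 22 2012, Fri Jun 1 2012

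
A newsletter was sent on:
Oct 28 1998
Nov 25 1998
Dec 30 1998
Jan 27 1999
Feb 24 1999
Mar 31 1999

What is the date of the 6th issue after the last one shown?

All Wednesdays; the gaps (28, 35, 28, 28, 35) vary with month length.
This is the last Wednesday of each month.
Last Wednesday of April 1999: Apr 28 1999.
May 1999 ends with Wednesday May 26 1999.
Last Wednesday of June 1999: Jun 30 1999.
Last Wednesday of July 1999: Jul 28 1999.
August 1999 ends with Wednesday Aug 25 1999.
Last Wednesday of September 1999: Sep 29 1999.

Sep 29 1999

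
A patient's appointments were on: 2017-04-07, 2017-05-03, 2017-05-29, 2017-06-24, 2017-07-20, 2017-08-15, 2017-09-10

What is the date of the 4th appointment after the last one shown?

The spacing is 26, 26, 26, 26, 26, 26 days — always 26 days.
2017-09-10 + 26 days = 2017-10-06.
2017-10-06 + 26 days = 2017-11-01.
2017-11-01 + 26 days = 2017-11-27.
2017-11-27 + 26 days = 2017-12-23.

2017-12-23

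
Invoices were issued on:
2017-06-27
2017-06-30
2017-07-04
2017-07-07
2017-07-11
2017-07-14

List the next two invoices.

Gaps: 3, 4, 3, 4, 3 days — not constant, but cyclic with period 2.
The events fall on every Tuesday and Friday.
The following Tuesday is 2017-07-18.
Next Friday: 2017-07-21.

2017-07-18, 2017-07-21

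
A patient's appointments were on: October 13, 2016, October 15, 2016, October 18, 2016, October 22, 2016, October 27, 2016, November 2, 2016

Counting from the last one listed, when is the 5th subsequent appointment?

December 17, 2016

Intervals are 2, 3, 4, 5, 6 days — an arithmetic progression with common difference 1.
Next gap: 7 days. November 2, 2016 + 7 days = November 9, 2016.
Next gap: 8 days. November 9, 2016 + 8 days = November 17, 2016.
Next gap: 9 days. November 17, 2016 + 9 days = November 26, 2016.
Next gap: 10 days. November 26, 2016 + 10 days = December 6, 2016.
Next gap: 11 days. December 6, 2016 + 11 days = December 17, 2016.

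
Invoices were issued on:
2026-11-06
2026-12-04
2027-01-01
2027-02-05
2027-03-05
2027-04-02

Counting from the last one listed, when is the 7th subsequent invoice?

2027-11-05

These are Fridays at 28- or 35-day spacing (28, 28, 35, 28, 28).
The pattern: 1st Friday of the month.
1st Friday of May 2027: 2027-05-07.
1st Friday of June 2027: 2027-06-04.
1st Friday of July 2027: 2027-07-02.
1st Friday of August 2027: 2027-08-06.
September 2027 — 1st Friday is 2027-09-03.
1st Friday of October 2027: 2027-10-01.
1st Friday of November 2027: 2027-11-05.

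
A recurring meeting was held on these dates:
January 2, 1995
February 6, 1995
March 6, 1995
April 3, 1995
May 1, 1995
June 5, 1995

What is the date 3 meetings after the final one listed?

September 4, 1995

All dates are Mondays, 35, 28, 28, 28, 35 days apart.
Specifically, the 1st Monday of each month.
July 1995 — 1st Monday is July 3, 1995.
August 1995 — 1st Monday is August 7, 1995.
1st Monday of September 1995: September 4, 1995.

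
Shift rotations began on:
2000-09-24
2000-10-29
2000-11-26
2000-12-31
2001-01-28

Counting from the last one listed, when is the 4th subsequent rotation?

2001-05-27

All Sundays; the gaps (35, 28, 35, 28) vary with month length.
This is the last Sunday of each month.
Last Sunday of February 2001: 2001-02-25.
March 2001 ends with Sunday 2001-03-25.
April 2001 ends with Sunday 2001-04-29.
Last Sunday of May 2001: 2001-05-27.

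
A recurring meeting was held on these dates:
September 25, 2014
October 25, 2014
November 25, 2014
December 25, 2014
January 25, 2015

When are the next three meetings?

February 25, 2015; March 25, 2015; April 25, 2015

Gaps: 30, 31, 30, 31 days — not constant. Every event is on the 25th of the month.
Pattern: the 25th of each month.
February 2015: February 25, 2015.
March 2015: March 25, 2015.
April 2015: April 25, 2015.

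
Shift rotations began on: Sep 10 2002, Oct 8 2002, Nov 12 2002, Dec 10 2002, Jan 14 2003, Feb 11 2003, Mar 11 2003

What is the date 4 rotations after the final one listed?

All dates are Tuesdays, 28, 35, 28, 35, 28, 28 days apart.
Specifically, the 2nd Tuesday of each month.
2nd Tuesday of April 2003: Apr 8 2003.
2nd Tuesday of May 2003: May 13 2003.
2nd Tuesday of June 2003: Jun 10 2003.
2nd Tuesday of July 2003: Jul 8 2003.

Jul 8 2003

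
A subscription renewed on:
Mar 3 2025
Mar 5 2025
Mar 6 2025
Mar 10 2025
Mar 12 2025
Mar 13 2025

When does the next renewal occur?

Every event lands on a Monday or Wednesday or Thursday (gaps cycle 2, 1, 4, 2, 1).
So the schedule is: every Monday, Wednesday and Thursday.
The following Monday is Mar 17 2025.

Mar 17 2025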